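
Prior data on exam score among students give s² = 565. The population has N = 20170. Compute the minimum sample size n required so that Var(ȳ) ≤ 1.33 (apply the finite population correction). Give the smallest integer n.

Without fpc, n₀ = s²/D = 565/1.33 = 424.8120.
With fpc, (1 − n/N)·s²/n ≤ D requires n ≥ n₀/(1 + n₀/N) = 424.8120/(1 + 424.8120/20170) = 416.0493.
Rounding up, n = 417.

417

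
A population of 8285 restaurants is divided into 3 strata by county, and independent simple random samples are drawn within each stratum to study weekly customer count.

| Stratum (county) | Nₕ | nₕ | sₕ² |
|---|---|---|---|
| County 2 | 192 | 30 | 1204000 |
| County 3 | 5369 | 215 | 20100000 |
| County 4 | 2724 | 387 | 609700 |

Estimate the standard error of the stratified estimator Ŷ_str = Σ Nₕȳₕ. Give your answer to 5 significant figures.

Var(Ŷ_str) = Σₕ Nₕ²(1 − fₕ)sₕ²/nₕ.
County 2: 192²·(1 − 30/192)·1204000/30 = 1.2483072 × 10^9.
County 3: 5369²·(1 − 215/5369)·20100000/215 = 2.586994 × 10^12.
County 4: 2724²·(1 − 387/2724)·609700/387 = 1.002931 × 10^10.
Sum = 2.5982716 × 10^12.
SE = √(2.5982716 × 10^12) = 1.6119 × 10^6.

1.6119 × 10^6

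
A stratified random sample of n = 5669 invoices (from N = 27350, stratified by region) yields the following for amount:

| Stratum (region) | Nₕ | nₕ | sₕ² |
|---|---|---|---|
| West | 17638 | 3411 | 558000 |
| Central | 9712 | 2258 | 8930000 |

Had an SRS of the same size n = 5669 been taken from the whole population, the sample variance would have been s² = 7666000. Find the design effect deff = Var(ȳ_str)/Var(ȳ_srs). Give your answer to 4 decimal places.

Var(ȳ_str) = Σ Wₕ²(1−fₕ)sₕ²/nₕ with Wₕ = Nₕ/27350:
  West: (17638/27350)²·(1−3411/17638)·558000/3411 = 54.87828
  Central: (9712/27350)²·(1−2258/9712)·8930000/2258 = 382.74623
  → Var(ȳ_str) = 437.62451.
Var(ȳ_srs) = (1 − 5669/27350)·7666000/5669 = 1071.9742.
deff = 437.62451 / 1071.9742 = 0.4082.

0.4082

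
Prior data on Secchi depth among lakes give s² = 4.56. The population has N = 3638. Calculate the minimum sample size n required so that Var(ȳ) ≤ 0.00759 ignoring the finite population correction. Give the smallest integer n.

Without fpc, n₀ = s²/D = 4.56/0.00759 = 600.7905.
Rounding up, n = 601.

601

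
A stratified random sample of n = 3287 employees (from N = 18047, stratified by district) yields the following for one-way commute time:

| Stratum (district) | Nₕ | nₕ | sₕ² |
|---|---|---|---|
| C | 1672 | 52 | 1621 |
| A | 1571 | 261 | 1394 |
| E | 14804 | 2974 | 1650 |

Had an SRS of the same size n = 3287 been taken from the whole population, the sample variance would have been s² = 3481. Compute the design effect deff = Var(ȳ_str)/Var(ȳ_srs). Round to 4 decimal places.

Var(ȳ_str) = Σ Wₕ²(1−fₕ)sₕ²/nₕ with Wₕ = Nₕ/18047:
  C: (1672/18047)²·(1−52/1672)·1621/52 = 0.25925129
  A: (1571/18047)²·(1−261/1571)·1394/261 = 0.033748907
  E: (14804/18047)²·(1−2974/14804)·1650/2974 = 0.29832989
  → Var(ȳ_str) = 0.59133009.
Var(ȳ_srs) = (1 − 3287/18047)·3481/3287 = 0.86613514.
deff = 0.59133009 / 0.86613514 = 0.6827.

0.6827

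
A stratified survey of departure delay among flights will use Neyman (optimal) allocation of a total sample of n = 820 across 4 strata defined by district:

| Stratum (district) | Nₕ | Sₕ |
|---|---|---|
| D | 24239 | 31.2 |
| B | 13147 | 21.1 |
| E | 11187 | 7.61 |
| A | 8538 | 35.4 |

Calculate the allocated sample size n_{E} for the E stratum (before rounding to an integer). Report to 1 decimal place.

Neyman allocation: nₕ = n·NₕSₕ / Σⱼ NⱼSⱼ.
Σ NⱼSⱼ = 24239·31.2 + 13147·21.1 + 11187·7.61 + 8538·35.4 = 1.4210368 × 10^6.
n_{E} = 820·11187·7.61 / (1.4210368 × 10^6) = 49.1.

49.1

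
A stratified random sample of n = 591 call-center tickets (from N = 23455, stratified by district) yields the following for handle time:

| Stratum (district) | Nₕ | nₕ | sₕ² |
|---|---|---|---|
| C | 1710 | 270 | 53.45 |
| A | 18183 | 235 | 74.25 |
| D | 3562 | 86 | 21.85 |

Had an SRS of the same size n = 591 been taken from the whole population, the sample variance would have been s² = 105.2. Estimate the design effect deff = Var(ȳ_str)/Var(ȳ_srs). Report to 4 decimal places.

1.1182

Var(ȳ_str) = Σ Wₕ²(1−fₕ)sₕ²/nₕ with Wₕ = Nₕ/23455:
  C: (1710/23455)²·(1−270/1710)·53.45/270 = 8.8607743 × 10^-4
  A: (18183/23455)²·(1−235/18183)·74.25/235 = 0.18743009
  D: (3562/23455)²·(1−86/3562)·21.85/86 = 0.0057181534
  → Var(ȳ_str) = 0.19403432.
Var(ȳ_srs) = (1 − 591/23455)·105.2/591 = 0.1735182.
deff = 0.19403432 / 0.1735182 = 1.1182.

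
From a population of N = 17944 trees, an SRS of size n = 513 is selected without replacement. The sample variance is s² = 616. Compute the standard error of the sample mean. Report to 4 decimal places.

Under SRS without replacement, Var(ȳ) = (1 − f)·s²/n with f = n/N = 513/17944 = 0.02858894.
Var(ȳ) = (1 − 0.02858894)·616/513 = 0.97141106·1.2007797 = 1.1664507.
SE(ȳ) = √(1.1664507) = 1.0800.

1.0800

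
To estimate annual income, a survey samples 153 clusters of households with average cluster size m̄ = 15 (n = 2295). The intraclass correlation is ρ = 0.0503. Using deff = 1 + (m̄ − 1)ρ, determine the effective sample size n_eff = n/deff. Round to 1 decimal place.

1346.7

deff = 1 + (15 − 1)·0.0503 = 1 + 0.7042 = 1.7042.
n_eff = 2295 / 1.7042 = 1346.7.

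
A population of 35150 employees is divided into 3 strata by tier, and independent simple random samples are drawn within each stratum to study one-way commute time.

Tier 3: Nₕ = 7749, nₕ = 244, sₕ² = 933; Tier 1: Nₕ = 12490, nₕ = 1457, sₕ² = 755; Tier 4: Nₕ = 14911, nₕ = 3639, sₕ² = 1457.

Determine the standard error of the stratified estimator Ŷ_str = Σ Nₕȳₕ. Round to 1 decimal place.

19002.1

Var(Ŷ_str) = Σₕ Nₕ²(1 − fₕ)sₕ²/nₕ.
Tier 3: 7749²·(1 − 244/7749)·933/244 = 2.2237613 × 10^8.
Tier 1: 12490²·(1 − 1457/12490)·755/1457 = 7.1407439 × 10^7.
Tier 4: 14911²·(1 − 3639/14911)·1457/3639 = 6.7295379 × 10^7.
Sum = 3.6107895 × 10^8.
SE = √(3.6107895 × 10^8) = 19002.1.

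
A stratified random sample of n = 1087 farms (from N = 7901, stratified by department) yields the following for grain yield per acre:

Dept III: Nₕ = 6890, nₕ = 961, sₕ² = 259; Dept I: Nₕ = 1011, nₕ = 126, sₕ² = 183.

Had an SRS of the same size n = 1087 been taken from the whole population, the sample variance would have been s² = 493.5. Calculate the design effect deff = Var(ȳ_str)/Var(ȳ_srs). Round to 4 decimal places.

0.5036

Var(ȳ_str) = Σ Wₕ²(1−fₕ)sₕ²/nₕ with Wₕ = Nₕ/7901:
  Dept III: (6890/7901)²·(1−961/6890)·259/961 = 0.17636521
  Dept I: (1011/7901)²·(1−126/1011)·183/126 = 0.02081665
  → Var(ȳ_str) = 0.19718186.
Var(ȳ_srs) = (1 − 1087/7901)·493.5/1087 = 0.39154139.
deff = 0.19718186 / 0.39154139 = 0.5036.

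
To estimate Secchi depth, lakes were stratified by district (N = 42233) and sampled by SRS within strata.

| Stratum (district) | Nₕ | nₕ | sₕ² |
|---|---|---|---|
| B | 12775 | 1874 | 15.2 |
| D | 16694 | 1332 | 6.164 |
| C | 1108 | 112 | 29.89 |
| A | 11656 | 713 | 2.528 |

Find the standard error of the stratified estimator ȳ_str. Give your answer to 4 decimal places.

Var(ȳ_str) = Σₕ Wₕ²(1 − fₕ)sₕ²/nₕ with Wₕ = Nₕ/N, N = 42233.
B: Wₕ = 0.30248858; term = 0.30248858²·(1 − 0.14669276)·15.2/1874 = 6.3328235 × 10^-4.
D: Wₕ = 0.39528331; term = 0.39528331²·(1 − 0.07978915)·6.164/1332 = 6.6536923 × 10^-4.
C: Wₕ = 0.02623541; term = 0.02623541²·(1 − 0.10108303)·29.89/112 = 1.6512131 × 10^-4.
A: Wₕ = 0.27599271; term = 0.27599271²·(1 − 0.06117021)·2.528/713 = 2.535535 × 10^-4.
Sum = 0.0017173264.
SE = √(0.0017173264) = 0.0414.

0.0414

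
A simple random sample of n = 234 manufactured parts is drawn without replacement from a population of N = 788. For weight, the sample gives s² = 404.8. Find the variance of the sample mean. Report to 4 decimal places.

1.2162

Under SRS without replacement, Var(ȳ) = (1 − f)·s²/n with f = n/N = 234/788 = 0.29695431.
Var(ȳ) = (1 − 0.29695431)·404.8/234 = 0.70304569·1.7299145 = 1.2162089.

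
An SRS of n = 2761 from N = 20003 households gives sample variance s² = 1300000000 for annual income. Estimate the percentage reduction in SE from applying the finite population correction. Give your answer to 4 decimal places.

f = n/N = 2761/20003 = 0.13802930.
SE_no-fpc = √(s²/n) = 686.18066; SE_fpc = √((1−f)s²/n) = 637.06644.
Ratio = √(1−f) = 0.92842377. Reduction = 100·(1 − 0.92842377) = 7.1576%.

7.1576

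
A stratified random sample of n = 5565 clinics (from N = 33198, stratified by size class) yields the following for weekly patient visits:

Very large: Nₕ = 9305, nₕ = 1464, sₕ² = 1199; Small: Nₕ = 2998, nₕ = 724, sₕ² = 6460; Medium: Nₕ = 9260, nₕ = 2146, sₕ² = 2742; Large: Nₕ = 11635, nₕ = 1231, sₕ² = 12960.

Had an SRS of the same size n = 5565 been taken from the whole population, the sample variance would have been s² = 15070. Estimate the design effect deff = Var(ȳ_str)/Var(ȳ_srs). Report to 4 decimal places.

0.5954

Var(ȳ_str) = Σ Wₕ²(1−fₕ)sₕ²/nₕ with Wₕ = Nₕ/33198:
  Very large: (9305/33198)²·(1−1464/9305)·1199/1464 = 0.054217826
  Small: (2998/33198)²·(1−724/2998)·6460/724 = 0.055194042
  Medium: (9260/33198)²·(1−2146/9260)·2742/2146 = 0.076372805
  Large: (11635/33198)²·(1−1231/11635)·12960/1231 = 1.1563514
  → Var(ȳ_str) = 1.3421361.
Var(ȳ_srs) = (1 − 5565/33198)·15070/5565 = 2.2540534.
deff = 1.3421361 / 2.2540534 = 0.5954.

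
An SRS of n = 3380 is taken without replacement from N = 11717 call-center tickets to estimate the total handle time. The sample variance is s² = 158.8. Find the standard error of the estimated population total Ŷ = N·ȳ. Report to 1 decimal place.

Var(Ŷ) = N²·Var(ȳ) = N²·(1 − n/N)·s²/n.
f = 3380/11717 = 0.28846974; Var(ȳ) = 0.71153026·158.8/3380 = 0.033429291.
Var(Ŷ) = 11717² · 0.033429291 = 4.5894435 × 10^6.
SE(Ŷ) = √(4.5894435 × 10^6) = 2142.3.

2142.3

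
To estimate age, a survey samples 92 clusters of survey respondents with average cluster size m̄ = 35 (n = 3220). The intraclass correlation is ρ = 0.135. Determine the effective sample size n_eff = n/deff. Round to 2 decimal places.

576.03

deff = 1 + (35 − 1)·0.135 = 1 + 4.59 = 5.59.
n_eff = 3220 / 5.59 = 576.03.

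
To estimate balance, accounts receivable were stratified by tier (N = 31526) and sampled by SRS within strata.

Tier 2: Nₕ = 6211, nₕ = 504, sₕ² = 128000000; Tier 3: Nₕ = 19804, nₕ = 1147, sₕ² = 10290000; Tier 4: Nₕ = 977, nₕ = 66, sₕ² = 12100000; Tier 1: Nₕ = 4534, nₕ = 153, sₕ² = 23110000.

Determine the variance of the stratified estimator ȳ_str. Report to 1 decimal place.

Var(ȳ_str) = Σₕ Wₕ²(1 − fₕ)sₕ²/nₕ with Wₕ = Nₕ/N, N = 31526.
Tier 2: Wₕ = 0.19701199; term = 0.19701199²·(1 − 0.08114635)·128000000/504 = 9057.5574.
Tier 3: Wₕ = 0.62817991; term = 0.62817991²·(1 − 0.05791759)·10290000/1147 = 3335.1006.
Tier 4: Wₕ = 0.03099029; term = 0.03099029²·(1 − 0.06755374)·12100000/66 = 164.17863.
Tier 1: Wₕ = 0.14381780; term = 0.14381780²·(1 − 0.03374504)·23110000/153 = 3018.7388.
Sum = 15575.575.

15575.6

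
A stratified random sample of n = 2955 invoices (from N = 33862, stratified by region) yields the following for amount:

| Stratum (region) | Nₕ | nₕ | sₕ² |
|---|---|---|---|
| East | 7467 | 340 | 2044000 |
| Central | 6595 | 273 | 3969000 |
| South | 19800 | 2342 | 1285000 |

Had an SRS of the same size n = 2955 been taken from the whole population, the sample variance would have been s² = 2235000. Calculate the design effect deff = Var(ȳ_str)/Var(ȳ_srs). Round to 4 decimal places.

1.4095

Var(ȳ_str) = Σ Wₕ²(1−fₕ)sₕ²/nₕ with Wₕ = Nₕ/33862:
  East: (7467/33862)²·(1−340/7467)·2044000/340 = 279.01636
  Central: (6595/33862)²·(1−273/6595)·3969000/273 = 528.64306
  South: (19800/33862)²·(1−2342/19800)·1285000/2342 = 165.40579
  → Var(ȳ_str) = 973.06521.
Var(ȳ_srs) = (1 − 2955/33862)·2235000/2955 = 690.34199.
deff = 973.06521 / 690.34199 = 1.4095.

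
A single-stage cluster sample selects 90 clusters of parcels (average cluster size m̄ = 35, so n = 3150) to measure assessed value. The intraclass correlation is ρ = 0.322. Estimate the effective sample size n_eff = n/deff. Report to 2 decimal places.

263.64

deff = 1 + (35 − 1)·0.322 = 1 + 10.948 = 11.948.
n_eff = 3150 / 11.948 = 263.64.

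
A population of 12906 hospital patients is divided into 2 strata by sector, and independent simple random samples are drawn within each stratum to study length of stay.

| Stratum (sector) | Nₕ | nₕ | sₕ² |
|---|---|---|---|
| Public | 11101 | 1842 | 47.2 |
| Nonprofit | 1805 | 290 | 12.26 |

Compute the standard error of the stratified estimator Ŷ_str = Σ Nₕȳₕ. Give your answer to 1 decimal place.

1658.1

Var(Ŷ_str) = Σₕ Nₕ²(1 − fₕ)sₕ²/nₕ.
Public: 11101²·(1 − 1842/11101)·47.2/1842 = 2.6337743 × 10^6.
Nonprofit: 1805²·(1 − 290/1805)·12.26/290 = 115606.52.
Sum = 2.7493808 × 10^6.
SE = √(2.7493808 × 10^6) = 1658.1.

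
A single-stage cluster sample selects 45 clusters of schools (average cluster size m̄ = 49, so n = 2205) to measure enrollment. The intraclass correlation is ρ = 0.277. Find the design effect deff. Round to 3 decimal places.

14.296

deff = 1 + (49 − 1)·0.277 = 1 + 13.296 = 14.296.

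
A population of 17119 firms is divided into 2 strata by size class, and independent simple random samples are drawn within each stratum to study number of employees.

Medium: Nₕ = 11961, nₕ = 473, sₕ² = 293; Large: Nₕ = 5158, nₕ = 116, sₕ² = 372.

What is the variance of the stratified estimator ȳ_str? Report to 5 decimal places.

0.57503

Var(ȳ_str) = Σₕ Wₕ²(1 − fₕ)sₕ²/nₕ with Wₕ = Nₕ/N, N = 17119.
Medium: Wₕ = 0.69869735; term = 0.69869735²·(1 − 0.03954519)·293/473 = 0.29044347.
Large: Wₕ = 0.30130265; term = 0.30130265²·(1 − 0.02248934)·372/116 = 0.28458522.
Sum = 0.57502869.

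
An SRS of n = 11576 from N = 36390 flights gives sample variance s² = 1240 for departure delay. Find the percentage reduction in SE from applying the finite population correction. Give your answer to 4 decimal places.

17.4233

f = n/N = 11576/36390 = 0.31810937.
SE_no-fpc = √(s²/n) = 0.32728913; SE_fpc = √((1−f)s²/n) = 0.27026446.
Ratio = √(1−f) = 0.82576669. Reduction = 100·(1 − 0.82576669) = 17.4233%.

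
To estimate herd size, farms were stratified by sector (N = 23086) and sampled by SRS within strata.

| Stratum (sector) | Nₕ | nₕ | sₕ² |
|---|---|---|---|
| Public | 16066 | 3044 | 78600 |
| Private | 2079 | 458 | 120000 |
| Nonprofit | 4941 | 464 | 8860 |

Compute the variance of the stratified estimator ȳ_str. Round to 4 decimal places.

Var(ȳ_str) = Σₕ Wₕ²(1 − fₕ)sₕ²/nₕ with Wₕ = Nₕ/N, N = 23086.
Public: Wₕ = 0.69591960; term = 0.69591960²·(1 − 0.18946844)·78600/3044 = 10.135985.
Private: Wₕ = 0.09005458; term = 0.09005458²·(1 − 0.22029822)·120000/458 = 1.6567458.
Nonprofit: Wₕ = 0.21402582; term = 0.21402582²·(1 − 0.09390812)·8860/464 = 0.79253839.
Sum = 12.585269.

12.5853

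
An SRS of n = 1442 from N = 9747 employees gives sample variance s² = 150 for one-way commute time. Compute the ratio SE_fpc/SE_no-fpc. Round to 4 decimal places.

f = n/N = 1442/9747 = 0.14794296.
SE_no-fpc = √(s²/n) = 0.32252471; SE_fpc = √((1−f)s²/n) = 0.29771268.
Ratio = √(1−f) = 0.92306936.

0.9231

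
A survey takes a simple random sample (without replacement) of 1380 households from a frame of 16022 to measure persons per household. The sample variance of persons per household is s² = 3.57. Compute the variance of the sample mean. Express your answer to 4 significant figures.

Under SRS without replacement, Var(ȳ) = (1 − f)·s²/n with f = n/N = 1380/16022 = 0.08613157.
Var(ȳ) = (1 − 0.08613157)·3.57/1380 = 0.91386843·0.0025869565 = 0.0023641379.

0.002364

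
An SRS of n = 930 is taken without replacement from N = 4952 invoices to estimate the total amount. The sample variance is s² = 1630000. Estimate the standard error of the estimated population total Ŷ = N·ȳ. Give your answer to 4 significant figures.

186800

Var(Ŷ) = N²·Var(ȳ) = N²·(1 − n/N)·s²/n.
f = 930/4952 = 0.18780291; Var(ȳ) = 0.81219709·1630000/930 = 1423.5282.
Var(Ŷ) = 4952² · 1423.5282 = 3.4908191 × 10^10.
SE(Ŷ) = √(3.4908191 × 10^10) = 186800.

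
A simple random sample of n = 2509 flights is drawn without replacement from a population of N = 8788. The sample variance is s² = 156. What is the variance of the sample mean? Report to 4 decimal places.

0.0444

Under SRS without replacement, Var(ȳ) = (1 − f)·s²/n with f = n/N = 2509/8788 = 0.28550296.
Var(ȳ) = (1 − 0.28550296)·156/2509 = 0.71449704·0.062176166 = 0.044424687.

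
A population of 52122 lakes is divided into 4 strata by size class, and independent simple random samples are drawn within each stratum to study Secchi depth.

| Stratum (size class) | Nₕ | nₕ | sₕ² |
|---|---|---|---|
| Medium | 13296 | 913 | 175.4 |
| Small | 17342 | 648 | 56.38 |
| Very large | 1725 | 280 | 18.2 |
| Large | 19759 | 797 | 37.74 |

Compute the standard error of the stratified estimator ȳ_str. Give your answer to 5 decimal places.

0.16585

Var(ȳ_str) = Σₕ Wₕ²(1 − fₕ)sₕ²/nₕ with Wₕ = Nₕ/N, N = 52122.
Medium: Wₕ = 0.25509382; term = 0.25509382²·(1 − 0.06866727)·175.4/913 = 0.011642964.
Small: Wₕ = 0.33271939; term = 0.33271939²·(1 − 0.03736593)·56.38/648 = 0.0092718738.
Very large: Wₕ = 0.03309543; term = 0.03309543²·(1 − 0.16231884)·18.2/280 = 5.9638699 × 10^-5.
Large: Wₕ = 0.37909136; term = 0.37909136²·(1 − 0.04033605)·37.74/797 = 0.0065305617.
Sum = 0.027505038.
SE = √(0.027505038) = 0.16585.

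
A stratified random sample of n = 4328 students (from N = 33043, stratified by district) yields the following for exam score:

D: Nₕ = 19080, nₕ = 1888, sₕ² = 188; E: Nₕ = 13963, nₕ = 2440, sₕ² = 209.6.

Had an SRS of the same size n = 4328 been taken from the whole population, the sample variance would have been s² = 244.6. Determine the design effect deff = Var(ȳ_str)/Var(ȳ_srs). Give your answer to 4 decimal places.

0.8669

Var(ȳ_str) = Σ Wₕ²(1−fₕ)sₕ²/nₕ with Wₕ = Nₕ/33043:
  D: (19080/33043)²·(1−1888/19080)·188/1888 = 0.029915874
  E: (13963/33043)²·(1−2440/13963)·209.6/2440 = 0.012658633
  → Var(ȳ_str) = 0.042574507.
Var(ȳ_srs) = (1 − 4328/33043)·244.6/4328 = 0.049113236.
deff = 0.042574507 / 0.049113236 = 0.8669.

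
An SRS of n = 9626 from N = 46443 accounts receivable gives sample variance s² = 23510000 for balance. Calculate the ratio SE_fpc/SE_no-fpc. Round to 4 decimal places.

0.8904

f = n/N = 9626/46443 = 0.20726482.
SE_no-fpc = √(s²/n) = 49.420073; SE_fpc = √((1−f)s²/n) = 44.001497.
Ratio = √(1−f) = 0.89035677.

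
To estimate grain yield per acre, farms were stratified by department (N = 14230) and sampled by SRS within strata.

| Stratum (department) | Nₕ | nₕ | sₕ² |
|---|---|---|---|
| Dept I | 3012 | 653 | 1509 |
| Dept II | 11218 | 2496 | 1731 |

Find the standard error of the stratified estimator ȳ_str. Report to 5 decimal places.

Var(ȳ_str) = Σₕ Wₕ²(1 − fₕ)sₕ²/nₕ with Wₕ = Nₕ/N, N = 14230.
Dept I: Wₕ = 0.21166550; term = 0.21166550²·(1 − 0.21679947)·1509/653 = 0.081086614.
Dept II: Wₕ = 0.78833450; term = 0.78833450²·(1 − 0.22249955)·1731/2496 = 0.33509983.
Sum = 0.41618644.
SE = √(0.41618644) = 0.64513.

0.64513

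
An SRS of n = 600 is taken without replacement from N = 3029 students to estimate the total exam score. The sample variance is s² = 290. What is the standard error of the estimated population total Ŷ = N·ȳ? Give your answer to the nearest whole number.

1886

Var(Ŷ) = N²·Var(ȳ) = N²·(1 − n/N)·s²/n.
f = 600/3029 = 0.19808518; Var(ȳ) = 0.80191482·290/600 = 0.38759216.
Var(Ŷ) = 3029² · 0.38759216 = 3.5560964 × 10^6.
SE(Ŷ) = √(3.5560964 × 10^6) = 1886.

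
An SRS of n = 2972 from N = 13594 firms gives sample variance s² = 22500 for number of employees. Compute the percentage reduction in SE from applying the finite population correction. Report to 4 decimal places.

11.6046

f = n/N = 2972/13594 = 0.21862586.
SE_no-fpc = √(s²/n) = 2.7514831; SE_fpc = √((1−f)s²/n) = 2.4321837.
Ratio = √(1−f) = 0.88395370. Reduction = 100·(1 − 0.88395370) = 11.6046%.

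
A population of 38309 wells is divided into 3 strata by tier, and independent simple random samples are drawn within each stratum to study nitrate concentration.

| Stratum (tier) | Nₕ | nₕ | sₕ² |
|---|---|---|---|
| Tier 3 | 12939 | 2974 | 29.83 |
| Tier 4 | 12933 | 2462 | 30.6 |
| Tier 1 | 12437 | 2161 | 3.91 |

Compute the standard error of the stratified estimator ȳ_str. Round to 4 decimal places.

0.0468

Var(ȳ_str) = Σₕ Wₕ²(1 − fₕ)sₕ²/nₕ with Wₕ = Nₕ/N, N = 38309.
Tier 3: Wₕ = 0.33775353; term = 0.33775353²·(1 − 0.22984775)·29.83/2974 = 8.8122878 × 10^-4.
Tier 4: Wₕ = 0.33759691; term = 0.33759691²·(1 − 0.19036573)·30.6/2462 = 0.0011468832.
Tier 1: Wₕ = 0.32464956; term = 0.32464956²·(1 − 0.17375573)·3.91/2161 = 1.5756512 × 10^-4.
Sum = 0.0021856771.
SE = √(0.0021856771) = 0.0468.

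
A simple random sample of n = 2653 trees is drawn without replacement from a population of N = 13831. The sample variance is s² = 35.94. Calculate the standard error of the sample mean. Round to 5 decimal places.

0.10463

Under SRS without replacement, Var(ȳ) = (1 − f)·s²/n with f = n/N = 2653/13831 = 0.19181549.
Var(ȳ) = (1 − 0.19181549)·35.94/2653 = 0.80818451·0.013546928 = 0.010948417.
SE(ȳ) = √(0.010948417) = 0.10463.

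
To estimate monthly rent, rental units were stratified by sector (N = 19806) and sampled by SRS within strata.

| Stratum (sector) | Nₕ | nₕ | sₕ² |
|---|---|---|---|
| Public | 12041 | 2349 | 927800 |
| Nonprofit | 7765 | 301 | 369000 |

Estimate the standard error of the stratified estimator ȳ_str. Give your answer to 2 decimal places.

Var(ȳ_str) = Σₕ Wₕ²(1 − fₕ)sₕ²/nₕ with Wₕ = Nₕ/N, N = 19806.
Public: Wₕ = 0.60794709; term = 0.60794709²·(1 − 0.19508346)·927800/2349 = 117.5043.
Nonprofit: Wₕ = 0.39205291; term = 0.39205291²·(1 − 0.03876368)·369000/301 = 181.12542.
Sum = 298.62972.
SE = √(298.62972) = 17.28.

17.28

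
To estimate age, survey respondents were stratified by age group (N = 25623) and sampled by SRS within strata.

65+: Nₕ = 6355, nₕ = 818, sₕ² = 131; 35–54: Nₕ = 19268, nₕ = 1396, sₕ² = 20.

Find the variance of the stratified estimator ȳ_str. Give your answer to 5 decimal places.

0.01610

Var(ȳ_str) = Σₕ Wₕ²(1 − fₕ)sₕ²/nₕ with Wₕ = Nₕ/N, N = 25623.
65+: Wₕ = 0.24801936; term = 0.24801936²·(1 − 0.12871755)·131/818 = 0.008583178.
35–54: Wₕ = 0.75198064; term = 0.75198064²·(1 − 0.07245173)·20/1396 = 0.0075144019.
Sum = 0.01609758.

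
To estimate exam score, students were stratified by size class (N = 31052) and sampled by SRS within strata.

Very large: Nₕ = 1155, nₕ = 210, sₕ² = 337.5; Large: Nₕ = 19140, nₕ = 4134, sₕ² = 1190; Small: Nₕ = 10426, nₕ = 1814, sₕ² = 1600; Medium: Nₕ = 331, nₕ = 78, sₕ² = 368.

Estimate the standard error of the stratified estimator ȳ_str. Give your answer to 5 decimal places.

0.41244

Var(ȳ_str) = Σₕ Wₕ²(1 − fₕ)sₕ²/nₕ with Wₕ = Nₕ/N, N = 31052.
Very large: Wₕ = 0.03719567; term = 0.03719567²·(1 − 0.18181818)·337.5/210 = 0.0018192363.
Large: Wₕ = 0.61638542; term = 0.61638542²·(1 − 0.21598746)·1190/4134 = 0.085744093.
Small: Wₕ = 0.33575937; term = 0.33575937²·(1 − 0.17398811)·1600/1814 = 0.082134437.
Medium: Wₕ = 0.01065954; term = 0.01065954²·(1 − 0.23564955)·368/78 = 4.0975341 × 10^-4.
Sum = 0.17010752.
SE = √(0.17010752) = 0.41244.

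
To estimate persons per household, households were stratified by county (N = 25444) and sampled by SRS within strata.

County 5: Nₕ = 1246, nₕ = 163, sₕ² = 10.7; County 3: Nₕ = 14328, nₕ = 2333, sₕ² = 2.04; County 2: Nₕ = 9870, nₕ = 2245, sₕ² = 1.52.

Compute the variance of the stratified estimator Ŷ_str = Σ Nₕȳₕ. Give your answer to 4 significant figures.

Var(Ŷ_str) = Σₕ Nₕ²(1 − fₕ)sₕ²/nₕ.
County 5: 1246²·(1 − 163/1246)·10.7/163 = 88581.427.
County 3: 14328²·(1 − 2333/14328)·2.04/2333 = 150280.02.
County 2: 9870²·(1 − 2245/9870)·1.52/2245 = 50954.699.
Sum = 289816.15.

289800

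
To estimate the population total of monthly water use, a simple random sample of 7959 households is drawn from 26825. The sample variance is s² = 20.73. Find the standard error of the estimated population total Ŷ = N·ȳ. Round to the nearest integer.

1148

Var(Ŷ) = N²·Var(ȳ) = N²·(1 − n/N)·s²/n.
f = 7959/26825 = 0.29670084; Var(ȳ) = 0.70329916·20.73/7959 = 0.001831812.
Var(Ŷ) = 26825² · 0.001831812 = 1.3181364 × 10^6.
SE(Ŷ) = √(1.3181364 × 10^6) = 1148.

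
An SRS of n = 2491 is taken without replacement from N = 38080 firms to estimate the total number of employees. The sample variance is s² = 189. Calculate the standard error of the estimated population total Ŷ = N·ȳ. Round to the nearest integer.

10140

Var(Ŷ) = N²·Var(ȳ) = N²·(1 − n/N)·s²/n.
f = 2491/38080 = 0.06541492; Var(ȳ) = 0.93458508·189/2491 = 0.070909908.
Var(Ŷ) = 38080² · 0.070909908 = 1.0282549 × 10^8.
SE(Ŷ) = √(1.0282549 × 10^8) = 10140.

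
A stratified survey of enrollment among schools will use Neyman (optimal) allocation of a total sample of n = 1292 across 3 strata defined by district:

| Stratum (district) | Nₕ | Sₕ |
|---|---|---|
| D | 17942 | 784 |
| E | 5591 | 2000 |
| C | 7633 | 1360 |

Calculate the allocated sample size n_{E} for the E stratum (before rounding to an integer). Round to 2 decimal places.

Neyman allocation: nₕ = n·NₕSₕ / Σⱼ NⱼSⱼ.
Σ NⱼSⱼ = 17942·784 + 5591·2000 + 7633·1360 = 3.5629408 × 10^7.
n_{E} = 1292·5591·2000 / (3.5629408 × 10^7) = 405.48.

405.48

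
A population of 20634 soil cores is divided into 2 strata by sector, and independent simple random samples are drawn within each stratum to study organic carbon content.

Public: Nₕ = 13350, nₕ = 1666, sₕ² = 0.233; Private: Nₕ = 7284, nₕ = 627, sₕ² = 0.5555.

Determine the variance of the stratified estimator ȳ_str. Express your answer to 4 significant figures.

Var(ȳ_str) = Σₕ Wₕ²(1 − fₕ)sₕ²/nₕ with Wₕ = Nₕ/N, N = 20634.
Public: Wₕ = 0.64699040; term = 0.64699040²·(1 − 0.12479401)·0.233/1666 = 5.1237377 × 10^-5.
Private: Wₕ = 0.35300960; term = 0.35300960²·(1 − 0.08607908)·0.5555/627 = 1.0090163 × 10^-4.
Sum = 1.5213901 × 10^-4.

1.521 × 10^-4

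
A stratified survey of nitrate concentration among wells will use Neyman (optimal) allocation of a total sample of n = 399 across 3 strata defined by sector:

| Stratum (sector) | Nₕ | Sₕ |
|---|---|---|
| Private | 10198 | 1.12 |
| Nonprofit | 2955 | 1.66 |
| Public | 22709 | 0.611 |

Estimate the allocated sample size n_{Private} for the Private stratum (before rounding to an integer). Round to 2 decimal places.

Neyman allocation: nₕ = n·NₕSₕ / Σⱼ NⱼSⱼ.
Σ NⱼSⱼ = 10198·1.12 + 2955·1.66 + 22709·0.611 = 30202.259.
n_{Private} = 399·10198·1.12 / 30202.259 = 150.89.

150.89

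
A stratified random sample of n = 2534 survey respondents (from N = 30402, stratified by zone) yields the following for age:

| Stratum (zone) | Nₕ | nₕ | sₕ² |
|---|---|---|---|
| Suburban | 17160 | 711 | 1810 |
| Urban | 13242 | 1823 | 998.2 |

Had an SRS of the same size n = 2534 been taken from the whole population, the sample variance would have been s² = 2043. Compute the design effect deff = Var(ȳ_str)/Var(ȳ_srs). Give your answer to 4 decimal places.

Var(ȳ_str) = Σ Wₕ²(1−fₕ)sₕ²/nₕ with Wₕ = Nₕ/30402:
  Suburban: (17160/30402)²·(1−711/17160)·1810/711 = 0.77743027
  Urban: (13242/30402)²·(1−1823/13242)·998.2/1823 = 0.08957942
  → Var(ȳ_str) = 0.86700969.
Var(ȳ_srs) = (1 − 2534/30402)·2043/2534 = 0.73903567.
deff = 0.86700969 / 0.73903567 = 1.1732.

1.1732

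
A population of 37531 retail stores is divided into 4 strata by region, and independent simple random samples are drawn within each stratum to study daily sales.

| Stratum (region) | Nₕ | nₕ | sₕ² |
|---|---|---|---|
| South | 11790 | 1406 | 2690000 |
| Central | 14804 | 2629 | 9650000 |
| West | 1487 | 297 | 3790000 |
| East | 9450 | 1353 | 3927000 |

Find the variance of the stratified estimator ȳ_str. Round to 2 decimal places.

809.67

Var(ȳ_str) = Σₕ Wₕ²(1 − fₕ)sₕ²/nₕ with Wₕ = Nₕ/N, N = 37531.
South: Wₕ = 0.31414031; term = 0.31414031²·(1 − 0.11925360)·2690000/1406 = 166.28963.
Central: Wₕ = 0.39444726; term = 0.39444726²·(1 − 0.17758714)·9650000/2629 = 469.68263.
West: Wₕ = 0.03962058; term = 0.03962058²·(1 − 0.19973100)·3790000/297 = 16.030993.
East: Wₕ = 0.25179185; term = 0.25179185²·(1 − 0.14317460)·3927000/1353 = 157.66627.
Sum = 809.66952.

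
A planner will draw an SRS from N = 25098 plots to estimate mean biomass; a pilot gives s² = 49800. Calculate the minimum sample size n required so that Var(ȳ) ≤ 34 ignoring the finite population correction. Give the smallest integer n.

1465

Without fpc, n₀ = s²/D = 49800/34 = 1464.7059.
Rounding up, n = 1465.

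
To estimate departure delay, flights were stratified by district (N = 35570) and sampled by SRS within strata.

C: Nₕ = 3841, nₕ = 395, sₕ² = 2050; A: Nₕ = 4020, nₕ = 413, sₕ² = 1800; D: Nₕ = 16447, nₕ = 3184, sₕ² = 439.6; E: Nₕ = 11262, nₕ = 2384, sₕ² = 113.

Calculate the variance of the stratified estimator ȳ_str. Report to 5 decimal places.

0.13179

Var(ȳ_str) = Σₕ Wₕ²(1 − fₕ)sₕ²/nₕ with Wₕ = Nₕ/N, N = 35570.
C: Wₕ = 0.10798426; term = 0.10798426²·(1 − 0.10283780)·2050/395 = 0.054293597.
A: Wₕ = 0.11301659; term = 0.11301659²·(1 − 0.10273632)·1800/413 = 0.049949014.
D: Wₕ = 0.46238403; term = 0.46238403²·(1 − 0.19359154)·439.6/3184 = 0.023803749.
E: Wₕ = 0.31661513; term = 0.31661513²·(1 − 0.21168531)·113/2384 = 0.0037457184.
Sum = 0.13179208.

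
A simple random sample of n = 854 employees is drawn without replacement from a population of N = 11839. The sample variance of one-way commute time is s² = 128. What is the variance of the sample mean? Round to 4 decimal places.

Under SRS without replacement, Var(ȳ) = (1 − f)·s²/n with f = n/N = 854/11839 = 0.07213447.
Var(ȳ) = (1 − 0.07213447)·128/854 = 0.92786553·0.1498829 = 0.13907118.

0.1391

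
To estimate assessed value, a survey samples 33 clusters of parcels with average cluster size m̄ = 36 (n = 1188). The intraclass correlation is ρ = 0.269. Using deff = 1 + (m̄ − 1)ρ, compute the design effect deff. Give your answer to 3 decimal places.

deff = 1 + (36 − 1)·0.269 = 1 + 9.415 = 10.415.

10.415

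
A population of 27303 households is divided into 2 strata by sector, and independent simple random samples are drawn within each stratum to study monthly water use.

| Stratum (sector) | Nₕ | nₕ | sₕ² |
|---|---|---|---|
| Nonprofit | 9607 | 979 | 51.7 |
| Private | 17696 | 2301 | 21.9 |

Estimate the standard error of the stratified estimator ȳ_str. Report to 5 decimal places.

Var(ȳ_str) = Σₕ Wₕ²(1 − fₕ)sₕ²/nₕ with Wₕ = Nₕ/N, N = 27303.
Nonprofit: Wₕ = 0.35186610; term = 0.35186610²·(1 − 0.10190486)·51.7/979 = 0.0058719864.
Private: Wₕ = 0.64813390; term = 0.64813390²·(1 − 0.13002939)·21.9/2301 = 0.0034782561.
Sum = 0.0093502425.
SE = √(0.0093502425) = 0.09670.

0.09670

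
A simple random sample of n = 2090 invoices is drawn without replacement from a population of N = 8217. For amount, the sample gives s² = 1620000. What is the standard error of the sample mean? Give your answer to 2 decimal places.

24.04

Under SRS without replacement, Var(ȳ) = (1 − f)·s²/n with f = n/N = 2090/8217 = 0.25435074.
Var(ȳ) = (1 − 0.25435074)·1620000/2090 = 0.74564926·775.11962 = 577.96737.
SE(ȳ) = √(577.96737) = 24.04.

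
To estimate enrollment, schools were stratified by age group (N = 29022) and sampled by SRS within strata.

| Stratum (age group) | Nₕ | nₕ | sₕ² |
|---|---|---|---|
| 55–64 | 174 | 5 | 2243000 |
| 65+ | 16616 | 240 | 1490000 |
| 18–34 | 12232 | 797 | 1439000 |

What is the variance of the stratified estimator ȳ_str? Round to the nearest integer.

Var(ȳ_str) = Σₕ Wₕ²(1 − fₕ)sₕ²/nₕ with Wₕ = Nₕ/N, N = 29022.
55–64: Wₕ = 0.00599545; term = 0.00599545²·(1 − 0.02873563)·2243000/5 = 15.661759.
65+: Wₕ = 0.57253118; term = 0.57253118²·(1 − 0.01444391)·1490000/240 = 2005.6478.
18–34: Wₕ = 0.42147337; term = 0.42147337²·(1 − 0.06515697)·1439000/797 = 299.83439.
Sum = 2321.1439.

2321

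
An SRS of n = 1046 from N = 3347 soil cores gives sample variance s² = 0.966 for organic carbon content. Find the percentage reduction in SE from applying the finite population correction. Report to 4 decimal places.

f = n/N = 1046/3347 = 0.31251867.
SE_no-fpc = √(s²/n) = 0.030389442; SE_fpc = √((1−f)s²/n) = 0.025197252.
Ratio = √(1−f) = 0.82914494. Reduction = 100·(1 − 0.82914494) = 17.0855%.

17.0855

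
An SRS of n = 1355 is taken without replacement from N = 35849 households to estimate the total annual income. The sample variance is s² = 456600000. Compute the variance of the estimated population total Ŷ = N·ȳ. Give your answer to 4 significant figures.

Var(Ŷ) = N²·Var(ȳ) = N²·(1 − n/N)·s²/n.
f = 1355/35849 = 0.03779743; Var(ȳ) = 0.96220257·456600000/1355 = 324237.41.
Var(Ŷ) = 35849² · 324237.41 = 4.1669397 × 10^14.

4.167 × 10^14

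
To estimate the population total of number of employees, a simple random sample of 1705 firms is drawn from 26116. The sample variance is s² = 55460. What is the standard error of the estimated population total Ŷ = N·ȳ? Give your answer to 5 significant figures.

144000

Var(Ŷ) = N²·Var(ȳ) = N²·(1 − n/N)·s²/n.
f = 1705/26116 = 0.06528565; Var(ȳ) = 0.93471435·55460/1705 = 30.404257.
Var(Ŷ) = 26116² · 30.404257 = 2.0737085 × 10^10.
SE(Ŷ) = √(2.0737085 × 10^10) = 144000.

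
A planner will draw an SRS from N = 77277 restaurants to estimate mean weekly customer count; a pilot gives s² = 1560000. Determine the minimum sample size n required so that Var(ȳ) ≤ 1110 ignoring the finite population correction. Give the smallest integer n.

Without fpc, n₀ = s²/D = 1560000/1110 = 1405.4054.
Rounding up, n = 1406.

1406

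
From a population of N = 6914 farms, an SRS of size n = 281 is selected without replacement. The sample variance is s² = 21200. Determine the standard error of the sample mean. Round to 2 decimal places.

Under SRS without replacement, Var(ȳ) = (1 − f)·s²/n with f = n/N = 281/6914 = 0.04064218.
Var(ȳ) = (1 − 0.04064218)·21200/281 = 0.95935782·75.44484 = 72.378597.
SE(ȳ) = √(72.378597) = 8.51.

8.51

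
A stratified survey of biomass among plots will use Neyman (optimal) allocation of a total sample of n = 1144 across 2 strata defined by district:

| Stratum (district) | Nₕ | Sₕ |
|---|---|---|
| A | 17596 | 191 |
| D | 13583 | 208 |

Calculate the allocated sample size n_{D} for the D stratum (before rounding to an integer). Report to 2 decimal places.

Neyman allocation: nₕ = n·NₕSₕ / Σⱼ NⱼSⱼ.
Σ NⱼSⱼ = 17596·191 + 13583·208 = 6.1861 × 10^6.
n_{D} = 1144·13583·208 / (6.1861 × 10^6) = 522.48.

522.48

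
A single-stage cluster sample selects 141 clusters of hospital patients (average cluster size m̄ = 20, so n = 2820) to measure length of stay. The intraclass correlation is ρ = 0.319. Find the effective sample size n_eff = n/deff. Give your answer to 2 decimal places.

deff = 1 + (20 − 1)·0.319 = 1 + 6.061 = 7.061.
n_eff = 2820 / 7.061 = 399.38.

399.38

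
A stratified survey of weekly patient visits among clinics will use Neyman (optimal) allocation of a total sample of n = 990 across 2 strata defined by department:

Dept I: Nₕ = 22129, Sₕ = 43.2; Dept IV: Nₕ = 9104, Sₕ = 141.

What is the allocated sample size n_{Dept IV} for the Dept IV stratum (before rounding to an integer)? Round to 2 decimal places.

Neyman allocation: nₕ = n·NₕSₕ / Σⱼ NⱼSⱼ.
Σ NⱼSⱼ = 22129·43.2 + 9104·141 = 2.2396368 × 10^6.
n_{Dept IV} = 990·9104·141 / (2.2396368 × 10^6) = 567.43.

567.43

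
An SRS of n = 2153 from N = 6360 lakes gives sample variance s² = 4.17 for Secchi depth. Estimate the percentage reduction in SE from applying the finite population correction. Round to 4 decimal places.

f = n/N = 2153/6360 = 0.33852201.
SE_no-fpc = √(s²/n) = 0.044009457; SE_fpc = √((1−f)s²/n) = 0.035793462.
Ratio = √(1−f) = 0.81331297. Reduction = 100·(1 − 0.81331297) = 18.6687%.

18.6687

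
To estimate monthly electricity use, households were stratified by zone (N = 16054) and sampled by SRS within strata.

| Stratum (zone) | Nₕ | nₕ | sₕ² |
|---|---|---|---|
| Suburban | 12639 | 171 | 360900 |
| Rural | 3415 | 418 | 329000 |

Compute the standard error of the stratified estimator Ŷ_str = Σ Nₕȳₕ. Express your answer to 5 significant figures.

583640

Var(Ŷ_str) = Σₕ Nₕ²(1 − fₕ)sₕ²/nₕ.
Suburban: 12639²·(1 − 171/12639)·360900/171 = 3.3258318 × 10^11.
Rural: 3415²·(1 − 418/3415)·329000/418 = 8.0555847 × 10^9.
Sum = 3.4063876 × 10^11.
SE = √(3.4063876 × 10^11) = 583640.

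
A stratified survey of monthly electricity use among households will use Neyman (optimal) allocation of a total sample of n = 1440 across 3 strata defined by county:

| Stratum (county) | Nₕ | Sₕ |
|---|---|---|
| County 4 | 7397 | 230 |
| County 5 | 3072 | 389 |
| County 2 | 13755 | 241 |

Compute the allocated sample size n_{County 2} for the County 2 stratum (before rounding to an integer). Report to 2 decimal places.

Neyman allocation: nₕ = n·NₕSₕ / Σⱼ NⱼSⱼ.
Σ NⱼSⱼ = 7397·230 + 3072·389 + 13755·241 = 6.211273 × 10^6.
n_{County 2} = 1440·13755·241 / (6.211273 × 10^6) = 768.53.

768.53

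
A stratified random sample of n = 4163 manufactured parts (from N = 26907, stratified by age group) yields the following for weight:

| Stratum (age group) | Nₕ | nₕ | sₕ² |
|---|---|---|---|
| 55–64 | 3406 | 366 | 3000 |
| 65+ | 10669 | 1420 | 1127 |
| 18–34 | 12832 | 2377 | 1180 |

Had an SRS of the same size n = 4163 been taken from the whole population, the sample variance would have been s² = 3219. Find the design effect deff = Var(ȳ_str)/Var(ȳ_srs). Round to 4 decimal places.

Var(ȳ_str) = Σ Wₕ²(1−fₕ)sₕ²/nₕ with Wₕ = Nₕ/26907:
  55–64: (3406/26907)²·(1−366/3406)·3000/366 = 0.11722705
  65+: (10669/26907)²·(1−1420/10669)·1127/1420 = 0.10817415
  18–34: (12832/26907)²·(1−2377/12832)·1180/2377 = 0.091990008
  → Var(ȳ_str) = 0.31739121.
Var(ȳ_srs) = (1 − 4163/26907)·3219/4163 = 0.65360616.
deff = 0.31739121 / 0.65360616 = 0.4856.

0.4856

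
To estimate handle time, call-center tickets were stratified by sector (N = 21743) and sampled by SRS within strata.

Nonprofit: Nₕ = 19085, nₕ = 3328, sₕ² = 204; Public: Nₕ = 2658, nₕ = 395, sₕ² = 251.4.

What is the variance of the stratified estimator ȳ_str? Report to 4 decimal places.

Var(ȳ_str) = Σₕ Wₕ²(1 − fₕ)sₕ²/nₕ with Wₕ = Nₕ/N, N = 21743.
Nonprofit: Wₕ = 0.87775376; term = 0.87775376²·(1 − 0.17437778)·204/3328 = 0.03899183.
Public: Wₕ = 0.12224624; term = 0.12224624²·(1 − 0.14860798)·251.4/395 = 0.0080978323.
Sum = 0.047089662.

0.0471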